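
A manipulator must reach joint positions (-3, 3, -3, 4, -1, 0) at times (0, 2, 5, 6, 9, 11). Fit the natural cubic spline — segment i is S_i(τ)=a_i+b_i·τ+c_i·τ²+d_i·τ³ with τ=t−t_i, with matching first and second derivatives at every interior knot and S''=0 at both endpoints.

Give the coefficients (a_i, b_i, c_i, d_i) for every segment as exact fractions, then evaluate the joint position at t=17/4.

  seg 0: a=-3 b=24796/4941 c=0 d=-9973/19764
  seg 1: a=3 b=-5123/4941 c=-9973/3294 d=80239/88938
  seg 2: a=-3 b=50957/9882 c=25160/4941 d=-1189/366
  seg 3: a=4 b=27644/4941 c=-45989/9882 d=66209/88938
  seg 4: a=-1 b=-22019/9882 c=3370/1647 d=-1685/4941
S(17/4) = -308053/70272

Δ: Δ0=3, Δ1=-2, Δ2=7, Δ3=-5/3, Δ4=1/2
row 1: diag=10, rhs=-30; c'=3/10, d'=-3
row 2: denom=8−3·3/10=71/10; d'=(54−3·-3)/(71/10)=630/71
row 3: denom=8−1·10/71=558/71; d'=(-52−1·630/71)/(558/71)=-2161/279
row 4: denom=10−3·71/186=549/62; d'=(13−3·-2161/279)/(549/62)=6740/1647
back: M4=6740/1647
back: M3=-2161/279−71/186·6740/1647=-45989/4941
back: M2=630/71−10/71·-45989/4941=50320/4941
back: M1=-3−3/10·50320/4941=-9973/1647
M: M0=0, M1=-9973/1647, M2=50320/4941, M3=-45989/4941, M4=6740/1647, M5=0
seg 0: a=-3, c=M0/2=0, d=(M1−M0)/(6·2)=-9973/19764, b=Δ0−h0·(2M0+M1)/6=24796/4941
seg 1: a=3, c=M1/2=-9973/3294, d=(M2−M1)/(6·3)=80239/88938, b=Δ1−h1·(2M1+M2)/6=-5123/4941
seg 2: a=-3, c=M2/2=25160/4941, d=(M3−M2)/(6·1)=-1189/366, b=Δ2−h2·(2M2+M3)/6=50957/9882
seg 3: a=4, c=M3/2=-45989/9882, d=(M4−M3)/(6·3)=66209/88938, b=Δ3−h3·(2M3+M4)/6=27644/4941
seg 4: a=-1, c=M4/2=3370/1647, d=(M5−M4)/(6·2)=-1685/4941, b=Δ4−h4·(2M4+M5)/6=-22019/9882
t_q=17/4 → seg 1, τ=9/4; S=3+-5123/4941·τ+-9973/3294·τ²+80239/88938·τ³=-308053/70272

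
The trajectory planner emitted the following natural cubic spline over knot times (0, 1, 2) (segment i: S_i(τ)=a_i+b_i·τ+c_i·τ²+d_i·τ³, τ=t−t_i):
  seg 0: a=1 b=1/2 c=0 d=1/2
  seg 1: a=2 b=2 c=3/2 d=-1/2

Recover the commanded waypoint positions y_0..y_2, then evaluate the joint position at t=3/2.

y_0 = S_0(0) = a_0 = 1
y_1 = S_1(0) = a_1 = 2
y_2 = S_1(1) = 5
t_q=3/2 is in segment 1 (τ=1/2); S_1(τ)=53/16

y_0=1 y_1=2 y_2=5
S(3/2) = 53/16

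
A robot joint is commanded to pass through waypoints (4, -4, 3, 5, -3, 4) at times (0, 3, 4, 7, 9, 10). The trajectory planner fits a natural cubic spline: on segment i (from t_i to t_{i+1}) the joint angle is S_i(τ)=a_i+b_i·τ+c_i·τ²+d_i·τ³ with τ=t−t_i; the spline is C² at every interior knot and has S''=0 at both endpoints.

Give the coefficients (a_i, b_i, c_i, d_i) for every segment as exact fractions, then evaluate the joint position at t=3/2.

Δ: Δ0=-8/3, Δ1=7, Δ2=2/3, Δ3=-4, Δ4=7
row 1: diag=8, rhs=58; c'=1/8, d'=29/4
row 2: denom=8−1·1/8=63/8; d'=(-38−1·29/4)/(63/8)=-362/63
row 3: denom=10−3·8/21=62/7; d'=(-28−3·-362/63)/(62/7)=-113/93
row 4: denom=6−2·7/31=172/31; d'=(66−2·-113/93)/(172/31)=37/3
back: M4=37/3
back: M3=-113/93−7/31·37/3=-4
back: M2=-362/63−8/21·-4=-38/9
back: M1=29/4−1/8·-38/9=70/9
M: M0=0, M1=70/9, M2=-38/9, M3=-4, M4=37/3, M5=0
seg 0: a=4, c=M0/2=0, d=(M1−M0)/(6·3)=35/81, b=Δ0−h0·(2M0+M1)/6=-59/9
seg 1: a=-4, c=M1/2=35/9, d=(M2−M1)/(6·1)=-2, b=Δ1−h1·(2M1+M2)/6=46/9
seg 2: a=3, c=M2/2=-19/9, d=(M3−M2)/(6·3)=1/81, b=Δ2−h2·(2M2+M3)/6=62/9
seg 3: a=5, c=M3/2=-2, d=(M4−M3)/(6·2)=49/36, b=Δ3−h3·(2M3+M4)/6=-49/9
seg 4: a=-3, c=M4/2=37/6, d=(M5−M4)/(6·1)=-37/18, b=Δ4−h4·(2M4+M5)/6=26/9
t_q=3/2 → seg 0, τ=3/2; S=4+-59/9·τ+0·τ²+35/81·τ³=-35/8

  seg 0: a=4 b=-59/9 c=0 d=35/81
  seg 1: a=-4 b=46/9 c=35/9 d=-2
  seg 2: a=3 b=62/9 c=-19/9 d=1/81
  seg 3: a=5 b=-49/9 c=-2 d=49/36
  seg 4: a=-3 b=26/9 c=37/6 d=-37/18
S(3/2) = -35/8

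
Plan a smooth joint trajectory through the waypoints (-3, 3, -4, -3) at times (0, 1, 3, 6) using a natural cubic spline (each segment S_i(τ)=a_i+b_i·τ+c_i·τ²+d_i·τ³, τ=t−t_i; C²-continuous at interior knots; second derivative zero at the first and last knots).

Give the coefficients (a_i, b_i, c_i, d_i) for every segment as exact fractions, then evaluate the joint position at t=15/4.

Δ: Δ0=6, Δ1=-7/2, Δ2=1/3
row 1: diag=6, rhs=-57; c'=1/3, d'=-19/2
row 2: denom=10−2·1/3=28/3; d'=(23−2·-19/2)/(28/3)=9/2
back: M2=9/2
back: M1=-19/2−1/3·9/2=-11
M: M0=0, M1=-11, M2=9/2, M3=0
seg 0: a=-3, c=M0/2=0, d=(M1−M0)/(6·1)=-11/6, b=Δ0−h0·(2M0+M1)/6=47/6
seg 1: a=3, c=M1/2=-11/2, d=(M2−M1)/(6·2)=31/24, b=Δ1−h1·(2M1+M2)/6=7/3
seg 2: a=-4, c=M2/2=9/4, d=(M3−M2)/(6·3)=-1/4, b=Δ2−h2·(2M2+M3)/6=-25/6
t_q=15/4 → seg 2, τ=3/4; S=-4+-25/6·τ+9/4·τ²+-1/4·τ³=-1527/256

  seg 0: a=-3 b=47/6 c=0 d=-11/6
  seg 1: a=3 b=7/3 c=-11/2 d=31/24
  seg 2: a=-4 b=-25/6 c=9/4 d=-1/4
S(15/4) = -1527/256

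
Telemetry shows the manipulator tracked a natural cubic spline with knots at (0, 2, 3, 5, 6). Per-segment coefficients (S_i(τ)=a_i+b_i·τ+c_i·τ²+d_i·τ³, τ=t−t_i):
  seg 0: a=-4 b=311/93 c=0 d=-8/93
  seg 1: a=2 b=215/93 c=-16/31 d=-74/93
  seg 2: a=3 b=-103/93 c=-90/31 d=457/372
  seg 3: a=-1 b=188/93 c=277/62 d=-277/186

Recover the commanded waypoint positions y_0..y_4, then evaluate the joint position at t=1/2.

y_0=-4 y_1=2 y_2=3 y_3=-1 y_4=4
S(1/2) = -145/62

y_0 = S_0(0) = a_0 = -4
y_1 = S_1(0) = a_1 = 2
y_2 = S_2(0) = a_2 = 3
y_3 = S_3(0) = a_3 = -1
y_4 = S_3(1) = 4
t_q=1/2 is in segment 0 (τ=1/2); S_0(τ)=-145/62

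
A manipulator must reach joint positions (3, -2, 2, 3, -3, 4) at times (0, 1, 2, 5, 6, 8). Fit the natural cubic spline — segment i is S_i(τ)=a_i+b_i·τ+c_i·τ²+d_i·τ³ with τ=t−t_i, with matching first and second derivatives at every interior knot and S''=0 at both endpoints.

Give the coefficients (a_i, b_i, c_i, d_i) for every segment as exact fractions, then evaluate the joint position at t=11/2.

  seg 0: a=3 b=-54797/7446 c=0 d=17567/7446
  seg 1: a=-2 b=-1048/3723 c=17567/2482 d=-20821/7446
  seg 2: a=2 b=40843/7446 c=-1627/1241 d=-3025/22338
  seg 3: a=3 b=-22477/3723 c=-6279/2482 d=19115/7446
  seg 4: a=-3 b=-25283/7446 c=6418/1241 d=-3209/3723
S(11/2) = -6557/19856

Δ: Δ0=-5, Δ1=4, Δ2=1/3, Δ3=-6, Δ4=7/2
row 1: diag=4, rhs=54; c'=1/4, d'=27/2
row 2: denom=8−1·1/4=31/4; d'=(-22−1·27/2)/(31/4)=-142/31
row 3: denom=8−3·12/31=212/31; d'=(-38−3·-142/31)/(212/31)=-188/53
row 4: denom=6−1·31/212=1241/212; d'=(57−1·-188/53)/(1241/212)=12836/1241
back: M4=12836/1241
back: M3=-188/53−31/212·12836/1241=-6279/1241
back: M2=-142/31−12/31·-6279/1241=-3254/1241
back: M1=27/2−1/4·-3254/1241=17567/1241
M: M0=0, M1=17567/1241, M2=-3254/1241, M3=-6279/1241, M4=12836/1241, M5=0
seg 0: a=3, c=M0/2=0, d=(M1−M0)/(6·1)=17567/7446, b=Δ0−h0·(2M0+M1)/6=-54797/7446
seg 1: a=-2, c=M1/2=17567/2482, d=(M2−M1)/(6·1)=-20821/7446, b=Δ1−h1·(2M1+M2)/6=-1048/3723
seg 2: a=2, c=M2/2=-1627/1241, d=(M3−M2)/(6·3)=-3025/22338, b=Δ2−h2·(2M2+M3)/6=40843/7446
seg 3: a=3, c=M3/2=-6279/2482, d=(M4−M3)/(6·1)=19115/7446, b=Δ3−h3·(2M3+M4)/6=-22477/3723
seg 4: a=-3, c=M4/2=6418/1241, d=(M5−M4)/(6·2)=-3209/3723, b=Δ4−h4·(2M4+M5)/6=-25283/7446
t_q=11/2 → seg 3, τ=1/2; S=3+-22477/3723·τ+-6279/2482·τ²+19115/7446·τ³=-6557/19856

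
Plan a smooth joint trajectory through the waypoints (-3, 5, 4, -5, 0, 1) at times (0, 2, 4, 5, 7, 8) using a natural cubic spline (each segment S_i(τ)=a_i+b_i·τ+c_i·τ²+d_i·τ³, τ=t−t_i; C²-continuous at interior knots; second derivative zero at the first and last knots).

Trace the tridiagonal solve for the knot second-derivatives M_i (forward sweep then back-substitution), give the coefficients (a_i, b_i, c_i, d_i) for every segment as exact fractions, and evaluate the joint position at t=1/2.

  seg 0: a=-3 b=2869/680 c=0 d=-149/2720
  seg 1: a=5 b=1211/340 c=-447/1360 d=-463/544
  seg 2: a=4 b=-5417/680 c=-462/85 d=2993/680
  seg 3: a=-5 b=-383/68 c=5283/680 d=-1259/680
  seg 4: a=0 b=1097/340 c=-2271/680 d=757/680
S(1/2) = -3905/4352

Δ: Δ0=4, Δ1=-1/2, Δ2=-9, Δ3=5/2, Δ4=1
row 1: diag=8, rhs=-27; c'=1/4, d'=-27/8
row 2: denom=6−2·1/4=11/2; d'=(-51−2·-27/8)/(11/2)=-177/22
row 3: denom=6−1·2/11=64/11; d'=(69−1·-177/22)/(64/11)=1695/128
row 4: denom=6−2·11/32=85/16; d'=(-9−2·1695/128)/(85/16)=-2271/340
back: M4=-2271/340
back: M3=1695/128−11/32·-2271/340=5283/340
back: M2=-177/22−2/11·5283/340=-924/85
back: M1=-27/8−1/4·-924/85=-447/680
M: M0=0, M1=-447/680, M2=-924/85, M3=5283/340, M4=-2271/340, M5=0
seg 0: a=-3, c=M0/2=0, d=(M1−M0)/(6·2)=-149/2720, b=Δ0−h0·(2M0+M1)/6=2869/680
seg 1: a=5, c=M1/2=-447/1360, d=(M2−M1)/(6·2)=-463/544, b=Δ1−h1·(2M1+M2)/6=1211/340
seg 2: a=4, c=M2/2=-462/85, d=(M3−M2)/(6·1)=2993/680, b=Δ2−h2·(2M2+M3)/6=-5417/680
seg 3: a=-5, c=M3/2=5283/680, d=(M4−M3)/(6·2)=-1259/680, b=Δ3−h3·(2M3+M4)/6=-383/68
seg 4: a=0, c=M4/2=-2271/680, d=(M5−M4)/(6·1)=757/680, b=Δ4−h4·(2M4+M5)/6=1097/340
t_q=1/2 → seg 0, τ=1/2; S=-3+2869/680·τ+0·τ²+-149/2720·τ³=-3905/4352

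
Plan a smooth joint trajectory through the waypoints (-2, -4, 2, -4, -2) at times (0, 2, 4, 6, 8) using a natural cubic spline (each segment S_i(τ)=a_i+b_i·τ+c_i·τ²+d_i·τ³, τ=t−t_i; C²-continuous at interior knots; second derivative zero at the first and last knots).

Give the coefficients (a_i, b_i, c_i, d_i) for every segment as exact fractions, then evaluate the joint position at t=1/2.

Δ: Δ0=-1, Δ1=3, Δ2=-3, Δ3=1
row 1: diag=8, rhs=24; c'=1/4, d'=3
row 2: denom=8−2·1/4=15/2; d'=(-36−2·3)/(15/2)=-28/5
row 3: denom=8−2·4/15=112/15; d'=(24−2·-28/5)/(112/15)=33/7
back: M3=33/7
back: M2=-28/5−4/15·33/7=-48/7
back: M1=3−1/4·-48/7=33/7
M: M0=0, M1=33/7, M2=-48/7, M3=33/7, M4=0
seg 0: a=-2, c=M0/2=0, d=(M1−M0)/(6·2)=11/28, b=Δ0−h0·(2M0+M1)/6=-18/7
seg 1: a=-4, c=M1/2=33/14, d=(M2−M1)/(6·2)=-27/28, b=Δ1−h1·(2M1+M2)/6=15/7
seg 2: a=2, c=M2/2=-24/7, d=(M3−M2)/(6·2)=27/28, b=Δ2−h2·(2M2+M3)/6=0
seg 3: a=-4, c=M3/2=33/14, d=(M4−M3)/(6·2)=-11/28, b=Δ3−h3·(2M3+M4)/6=-15/7
t_q=1/2 → seg 0, τ=1/2; S=-2+-18/7·τ+0·τ²+11/28·τ³=-725/224

  seg 0: a=-2 b=-18/7 c=0 d=11/28
  seg 1: a=-4 b=15/7 c=33/14 d=-27/28
  seg 2: a=2 b=0 c=-24/7 d=27/28
  seg 3: a=-4 b=-15/7 c=33/14 d=-11/28
S(1/2) = -725/224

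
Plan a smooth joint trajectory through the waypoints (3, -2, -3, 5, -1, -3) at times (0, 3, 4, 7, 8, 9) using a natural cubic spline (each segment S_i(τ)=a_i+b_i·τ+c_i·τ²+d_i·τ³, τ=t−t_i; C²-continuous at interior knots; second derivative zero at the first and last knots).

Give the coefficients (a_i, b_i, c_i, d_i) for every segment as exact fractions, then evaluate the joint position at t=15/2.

Δ: Δ0=-5/3, Δ1=-1, Δ2=8/3, Δ3=-6, Δ4=-2
row 1: diag=8, rhs=4; c'=1/8, d'=1/2
row 2: denom=8−1·1/8=63/8; d'=(22−1·1/2)/(63/8)=172/63
row 3: denom=8−3·8/21=48/7; d'=(-52−3·172/63)/(48/7)=-79/9
row 4: denom=4−1·7/48=185/48; d'=(24−1·-79/9)/(185/48)=944/111
back: M4=944/111
back: M3=-79/9−7/48·944/111=-1112/111
back: M2=172/63−8/21·-1112/111=2180/333
back: M1=1/2−1/8·2180/333=-106/333
M: M0=0, M1=-106/333, M2=2180/333, M3=-1112/111, M4=944/111, M5=0
seg 0: a=3, c=M0/2=0, d=(M1−M0)/(6·3)=-53/2997, b=Δ0−h0·(2M0+M1)/6=-502/333
seg 1: a=-2, c=M1/2=-53/333, d=(M2−M1)/(6·1)=127/111, b=Δ1−h1·(2M1+M2)/6=-661/333
seg 2: a=-3, c=M2/2=1090/333, d=(M3−M2)/(6·3)=-2758/2997, b=Δ2−h2·(2M2+M3)/6=376/333
seg 3: a=5, c=M3/2=-556/111, d=(M4−M3)/(6·1)=1028/333, b=Δ3−h3·(2M3+M4)/6=-1358/333
seg 4: a=-1, c=M4/2=472/111, d=(M5−M4)/(6·1)=-472/333, b=Δ4−h4·(2M4+M5)/6=-1610/333
t_q=15/2 → seg 3, τ=1/2; S=5+-1358/333·τ+-556/111·τ²+1028/333·τ³=155/74

  seg 0: a=3 b=-502/333 c=0 d=-53/2997
  seg 1: a=-2 b=-661/333 c=-53/333 d=127/111
  seg 2: a=-3 b=376/333 c=1090/333 d=-2758/2997
  seg 3: a=5 b=-1358/333 c=-556/111 d=1028/333
  seg 4: a=-1 b=-1610/333 c=472/111 d=-472/333
S(15/2) = 155/74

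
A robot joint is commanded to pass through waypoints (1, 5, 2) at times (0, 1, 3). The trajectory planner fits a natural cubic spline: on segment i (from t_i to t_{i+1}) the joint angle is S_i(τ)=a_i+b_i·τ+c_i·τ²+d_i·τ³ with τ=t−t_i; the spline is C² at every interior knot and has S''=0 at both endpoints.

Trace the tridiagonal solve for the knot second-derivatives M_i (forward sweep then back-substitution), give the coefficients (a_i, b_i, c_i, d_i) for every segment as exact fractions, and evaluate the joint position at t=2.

  seg 0: a=1 b=59/12 c=0 d=-11/12
  seg 1: a=5 b=13/6 c=-11/4 d=11/24
S(2) = 39/8

Δ: Δ0=4, Δ1=-3/2
row 1: diag=6, rhs=-33; c'=1/3, d'=-11/2
back: M1=-11/2
M: M0=0, M1=-11/2, M2=0
seg 0: a=1, c=M0/2=0, d=(M1−M0)/(6·1)=-11/12, b=Δ0−h0·(2M0+M1)/6=59/12
seg 1: a=5, c=M1/2=-11/4, d=(M2−M1)/(6·2)=11/24, b=Δ1−h1·(2M1+M2)/6=13/6
t_q=2 → seg 1, τ=1; S=5+13/6·τ+-11/4·τ²+11/24·τ³=39/8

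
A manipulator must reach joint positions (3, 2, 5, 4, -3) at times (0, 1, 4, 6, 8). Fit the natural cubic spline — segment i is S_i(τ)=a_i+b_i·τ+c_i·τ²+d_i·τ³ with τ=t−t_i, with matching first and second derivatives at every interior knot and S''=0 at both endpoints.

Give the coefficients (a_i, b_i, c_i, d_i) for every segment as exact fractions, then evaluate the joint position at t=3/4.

Δ: Δ0=-1, Δ1=1, Δ2=-1/2, Δ3=-7/2
row 1: diag=8, rhs=12; c'=3/8, d'=3/2
row 2: denom=10−3·3/8=71/8; d'=(-9−3·3/2)/(71/8)=-108/71
row 3: denom=8−2·16/71=536/71; d'=(-18−2·-108/71)/(536/71)=-531/268
back: M3=-531/268
back: M2=-108/71−16/71·-531/268=-72/67
back: M1=3/2−3/8·-72/67=255/134
M: M0=0, M1=255/134, M2=-72/67, M3=-531/268, M4=0
seg 0: a=3, c=M0/2=0, d=(M1−M0)/(6·1)=85/268, b=Δ0−h0·(2M0+M1)/6=-353/268
seg 1: a=2, c=M1/2=255/268, d=(M2−M1)/(6·3)=-133/804, b=Δ1−h1·(2M1+M2)/6=-49/134
seg 2: a=5, c=M2/2=-36/67, d=(M3−M2)/(6·2)=-81/1072, b=Δ2−h2·(2M2+M3)/6=235/268
seg 3: a=4, c=M3/2=-531/536, d=(M4−M3)/(6·2)=177/1072, b=Δ3−h3·(2M3+M4)/6=-146/67
t_q=3/4 → seg 0, τ=3/4; S=3+-353/268·τ+0·τ²+85/268·τ³=36807/17152

  seg 0: a=3 b=-353/268 c=0 d=85/268
  seg 1: a=2 b=-49/134 c=255/268 d=-133/804
  seg 2: a=5 b=235/268 c=-36/67 d=-81/1072
  seg 3: a=4 b=-146/67 c=-531/536 d=177/1072
S(3/4) = 36807/17152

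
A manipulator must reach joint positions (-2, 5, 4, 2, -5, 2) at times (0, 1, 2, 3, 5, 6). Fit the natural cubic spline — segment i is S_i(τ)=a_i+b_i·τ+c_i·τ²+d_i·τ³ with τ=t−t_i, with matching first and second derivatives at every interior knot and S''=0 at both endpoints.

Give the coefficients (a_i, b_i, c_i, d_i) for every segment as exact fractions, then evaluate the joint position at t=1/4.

  seg 0: a=-2 b=2083/228 c=0 d=-487/228
  seg 1: a=5 b=311/114 c=-487/76 d=611/228
  seg 2: a=4 b=-467/228 c=31/19 d=-19/12
  seg 3: a=2 b=-403/114 c=-237/76 d=715/456
  seg 4: a=-5 b=160/57 c=239/38 d=-239/114
S(1/4) = 1219/4864

Δ: Δ0=7, Δ1=-1, Δ2=-2, Δ3=-7/2, Δ4=7
row 1: diag=4, rhs=-48; c'=1/4, d'=-12
row 2: denom=4−1·1/4=15/4; d'=(-6−1·-12)/(15/4)=8/5
row 3: denom=6−1·4/15=86/15; d'=(-9−1·8/5)/(86/15)=-159/86
row 4: denom=6−2·15/43=228/43; d'=(63−2·-159/86)/(228/43)=239/19
back: M4=239/19
back: M3=-159/86−15/43·239/19=-237/38
back: M2=8/5−4/15·-237/38=62/19
back: M1=-12−1/4·62/19=-487/38
M: M0=0, M1=-487/38, M2=62/19, M3=-237/38, M4=239/19, M5=0
seg 0: a=-2, c=M0/2=0, d=(M1−M0)/(6·1)=-487/228, b=Δ0−h0·(2M0+M1)/6=2083/228
seg 1: a=5, c=M1/2=-487/76, d=(M2−M1)/(6·1)=611/228, b=Δ1−h1·(2M1+M2)/6=311/114
seg 2: a=4, c=M2/2=31/19, d=(M3−M2)/(6·1)=-19/12, b=Δ2−h2·(2M2+M3)/6=-467/228
seg 3: a=2, c=M3/2=-237/76, d=(M4−M3)/(6·2)=715/456, b=Δ3−h3·(2M3+M4)/6=-403/114
seg 4: a=-5, c=M4/2=239/38, d=(M5−M4)/(6·1)=-239/114, b=Δ4−h4·(2M4+M5)/6=160/57
t_q=1/4 → seg 0, τ=1/4; S=-2+2083/228·τ+0·τ²+-487/228·τ³=1219/4864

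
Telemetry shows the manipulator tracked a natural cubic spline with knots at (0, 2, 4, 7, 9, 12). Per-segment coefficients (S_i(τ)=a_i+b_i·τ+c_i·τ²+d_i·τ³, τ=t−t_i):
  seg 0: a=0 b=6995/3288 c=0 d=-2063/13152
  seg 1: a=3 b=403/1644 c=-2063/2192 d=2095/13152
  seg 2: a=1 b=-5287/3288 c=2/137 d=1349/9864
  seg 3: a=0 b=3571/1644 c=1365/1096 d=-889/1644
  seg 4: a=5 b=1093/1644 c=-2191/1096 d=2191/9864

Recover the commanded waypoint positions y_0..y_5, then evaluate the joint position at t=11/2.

y_0 = S_0(0) = a_0 = 0
y_1 = S_1(0) = a_1 = 3
y_2 = S_2(0) = a_2 = 1
y_3 = S_3(0) = a_3 = 0
y_4 = S_4(0) = a_4 = 5
y_5 = S_4(3) = -5
t_q=11/2 is in segment 2 (τ=3/2); S_2(τ)=-8045/8768

y_0=0 y_1=3 y_2=1 y_3=0 y_4=5 y_5=-5
S(11/2) = -8045/8768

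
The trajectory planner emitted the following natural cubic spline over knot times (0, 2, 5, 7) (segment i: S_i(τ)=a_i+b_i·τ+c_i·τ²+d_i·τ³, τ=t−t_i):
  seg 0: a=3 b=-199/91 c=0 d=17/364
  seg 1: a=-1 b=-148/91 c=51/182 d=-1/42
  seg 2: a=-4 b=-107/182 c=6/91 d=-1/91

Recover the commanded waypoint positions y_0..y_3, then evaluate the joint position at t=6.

y_0=3 y_1=-1 y_2=-4 y_3=-5
S(6) = -825/182

y_0 = S_0(0) = a_0 = 3
y_1 = S_1(0) = a_1 = -1
y_2 = S_2(0) = a_2 = -4
y_3 = S_2(2) = -5
t_q=6 is in segment 2 (τ=1); S_2(τ)=-825/182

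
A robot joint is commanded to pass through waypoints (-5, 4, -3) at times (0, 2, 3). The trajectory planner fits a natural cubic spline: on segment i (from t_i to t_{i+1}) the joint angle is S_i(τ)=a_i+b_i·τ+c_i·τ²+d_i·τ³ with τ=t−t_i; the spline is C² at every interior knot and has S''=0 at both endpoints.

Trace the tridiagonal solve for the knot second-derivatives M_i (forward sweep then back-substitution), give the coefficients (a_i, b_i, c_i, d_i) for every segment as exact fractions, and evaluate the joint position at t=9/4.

  seg 0: a=-5 b=25/3 c=0 d=-23/24
  seg 1: a=4 b=-19/6 c=-23/4 d=23/12
S(9/4) = 737/256

Δ: Δ0=9/2, Δ1=-7
row 1: diag=6, rhs=-69; c'=1/6, d'=-23/2
back: M1=-23/2
M: M0=0, M1=-23/2, M2=0
seg 0: a=-5, c=M0/2=0, d=(M1−M0)/(6·2)=-23/24, b=Δ0−h0·(2M0+M1)/6=25/3
seg 1: a=4, c=M1/2=-23/4, d=(M2−M1)/(6·1)=23/12, b=Δ1−h1·(2M1+M2)/6=-19/6
t_q=9/4 → seg 1, τ=1/4; S=4+-19/6·τ+-23/4·τ²+23/12·τ³=737/256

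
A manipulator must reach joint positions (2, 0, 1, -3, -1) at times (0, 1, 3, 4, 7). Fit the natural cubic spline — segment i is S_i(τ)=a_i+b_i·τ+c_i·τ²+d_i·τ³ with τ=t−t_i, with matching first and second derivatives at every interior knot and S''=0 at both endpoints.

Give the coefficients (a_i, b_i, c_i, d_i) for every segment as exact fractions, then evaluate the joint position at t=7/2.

Δ: Δ0=-2, Δ1=1/2, Δ2=-4, Δ3=2/3
row 1: diag=6, rhs=15; c'=1/3, d'=5/2
row 2: denom=6−2·1/3=16/3; d'=(-27−2·5/2)/(16/3)=-6
row 3: denom=8−1·3/16=125/16; d'=(28−1·-6)/(125/16)=544/125
back: M3=544/125
back: M2=-6−3/16·544/125=-852/125
back: M1=5/2−1/3·-852/125=1193/250
M: M0=0, M1=1193/250, M2=-852/125, M3=544/125, M4=0
seg 0: a=2, c=M0/2=0, d=(M1−M0)/(6·1)=1193/1500, b=Δ0−h0·(2M0+M1)/6=-4193/1500
seg 1: a=0, c=M1/2=1193/500, d=(M2−M1)/(6·2)=-2897/3000, b=Δ1−h1·(2M1+M2)/6=-307/750
seg 2: a=1, c=M2/2=-426/125, d=(M3−M2)/(6·1)=698/375, b=Δ2−h2·(2M2+M3)/6=-184/75
seg 3: a=-3, c=M3/2=272/125, d=(M4−M3)/(6·3)=-272/1125, b=Δ3−h3·(2M3+M4)/6=-1382/375
t_q=7/2 → seg 2, τ=1/2; S=1+-184/75·τ+-426/125·τ²+698/375·τ³=-423/500

  seg 0: a=2 b=-4193/1500 c=0 d=1193/1500
  seg 1: a=0 b=-307/750 c=1193/500 d=-2897/3000
  seg 2: a=1 b=-184/75 c=-426/125 d=698/375
  seg 3: a=-3 b=-1382/375 c=272/125 d=-272/1125
S(7/2) = -423/500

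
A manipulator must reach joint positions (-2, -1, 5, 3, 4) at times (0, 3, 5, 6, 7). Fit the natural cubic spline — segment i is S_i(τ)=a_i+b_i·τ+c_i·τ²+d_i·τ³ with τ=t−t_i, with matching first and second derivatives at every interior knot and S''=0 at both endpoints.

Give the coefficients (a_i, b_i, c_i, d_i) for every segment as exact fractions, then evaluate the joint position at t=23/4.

Δ: Δ0=1/3, Δ1=3, Δ2=-2, Δ3=1
row 1: diag=10, rhs=16; c'=1/5, d'=8/5
row 2: denom=6−2·1/5=28/5; d'=(-30−2·8/5)/(28/5)=-83/14
row 3: denom=4−1·5/28=107/28; d'=(18−1·-83/14)/(107/28)=670/107
back: M3=670/107
back: M2=-83/14−5/28·670/107=-754/107
back: M1=8/5−1/5·-754/107=322/107
M: M0=0, M1=322/107, M2=-754/107, M3=670/107, M4=0
seg 0: a=-2, c=M0/2=0, d=(M1−M0)/(6·3)=161/963, b=Δ0−h0·(2M0+M1)/6=-376/321
seg 1: a=-1, c=M1/2=161/107, d=(M2−M1)/(6·2)=-269/321, b=Δ1−h1·(2M1+M2)/6=1073/321
seg 2: a=5, c=M2/2=-377/107, d=(M3−M2)/(6·1)=712/321, b=Δ2−h2·(2M2+M3)/6=-223/321
seg 3: a=3, c=M3/2=335/107, d=(M4−M3)/(6·1)=-335/321, b=Δ3−h3·(2M3+M4)/6=-349/321
t_q=23/4 → seg 2, τ=3/4; S=5+-223/321·τ+-377/107·τ²+712/321·τ³=5877/1712

  seg 0: a=-2 b=-376/321 c=0 d=161/963
  seg 1: a=-1 b=1073/321 c=161/107 d=-269/321
  seg 2: a=5 b=-223/321 c=-377/107 d=712/321
  seg 3: a=3 b=-349/321 c=335/107 d=-335/321
S(23/4) = 5877/1712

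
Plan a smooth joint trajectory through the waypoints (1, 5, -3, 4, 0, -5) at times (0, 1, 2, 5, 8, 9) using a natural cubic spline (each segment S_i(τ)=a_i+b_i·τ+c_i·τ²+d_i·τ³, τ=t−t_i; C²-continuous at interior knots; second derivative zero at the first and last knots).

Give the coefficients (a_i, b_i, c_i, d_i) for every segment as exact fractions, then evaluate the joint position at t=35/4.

Δ: Δ0=4, Δ1=-8, Δ2=7/3, Δ3=-4/3, Δ4=-5
row 1: diag=4, rhs=-72; c'=1/4, d'=-18
row 2: denom=8−1·1/4=31/4; d'=(62−1·-18)/(31/4)=320/31
row 3: denom=12−3·12/31=336/31; d'=(-22−3·320/31)/(336/31)=-821/168
row 4: denom=8−3·31/112=803/112; d'=(-22−3·-821/168)/(803/112)=-822/803
back: M4=-822/803
back: M3=-821/168−31/112·-822/803=-11090/2409
back: M2=320/31−12/31·-11090/2409=9720/803
back: M1=-18−1/4·9720/803=-16884/803
M: M0=0, M1=-16884/803, M2=9720/803, M3=-11090/2409, M4=-822/803, M5=0
seg 0: a=1, c=M0/2=0, d=(M1−M0)/(6·1)=-2814/803, b=Δ0−h0·(2M0+M1)/6=6026/803
seg 1: a=5, c=M1/2=-8442/803, d=(M2−M1)/(6·1)=4434/803, b=Δ1−h1·(2M1+M2)/6=-2416/803
seg 2: a=-3, c=M2/2=4860/803, d=(M3−M2)/(6·3)=-20125/21681, b=Δ2−h2·(2M2+M3)/6=-5998/803
seg 3: a=4, c=M3/2=-5545/2409, d=(M4−M3)/(6·3)=392/1971, b=Δ3−h3·(2M3+M4)/6=3037/803
seg 4: a=0, c=M4/2=-411/803, d=(M5−M4)/(6·1)=137/803, b=Δ4−h4·(2M4+M5)/6=-3741/803
t_q=35/4 → seg 4, τ=3/4; S=0+-3741/803·τ+-411/803·τ²+137/803·τ³=-190665/51392

  seg 0: a=1 b=6026/803 c=0 d=-2814/803
  seg 1: a=5 b=-2416/803 c=-8442/803 d=4434/803
  seg 2: a=-3 b=-5998/803 c=4860/803 d=-20125/21681
  seg 3: a=4 b=3037/803 c=-5545/2409 d=392/1971
  seg 4: a=0 b=-3741/803 c=-411/803 d=137/803
S(35/4) = -190665/51392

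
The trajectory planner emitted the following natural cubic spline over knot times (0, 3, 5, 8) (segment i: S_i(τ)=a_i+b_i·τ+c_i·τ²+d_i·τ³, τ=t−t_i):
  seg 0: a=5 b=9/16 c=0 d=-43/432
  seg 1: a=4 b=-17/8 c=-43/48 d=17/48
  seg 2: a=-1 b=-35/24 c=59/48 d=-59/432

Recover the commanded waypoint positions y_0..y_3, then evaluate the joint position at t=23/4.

y_0=5 y_1=4 y_2=-1 y_3=2
S(23/4) = -1495/1024

y_0 = S_0(0) = a_0 = 5
y_1 = S_1(0) = a_1 = 4
y_2 = S_2(0) = a_2 = -1
y_3 = S_2(3) = 2
t_q=23/4 is in segment 2 (τ=3/4); S_2(τ)=-1495/1024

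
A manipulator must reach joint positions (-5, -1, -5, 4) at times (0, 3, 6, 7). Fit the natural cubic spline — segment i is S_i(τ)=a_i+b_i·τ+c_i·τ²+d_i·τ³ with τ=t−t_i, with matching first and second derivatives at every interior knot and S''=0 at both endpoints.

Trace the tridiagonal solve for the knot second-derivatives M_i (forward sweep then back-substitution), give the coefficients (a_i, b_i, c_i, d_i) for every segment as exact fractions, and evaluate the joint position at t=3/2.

Δ: Δ0=4/3, Δ1=-4/3, Δ2=9
row 1: diag=12, rhs=-16; c'=1/4, d'=-4/3
row 2: denom=8−3·1/4=29/4; d'=(62−3·-4/3)/(29/4)=264/29
back: M2=264/29
back: M1=-4/3−1/4·264/29=-314/87
M: M0=0, M1=-314/87, M2=264/29, M3=0
seg 0: a=-5, c=M0/2=0, d=(M1−M0)/(6·3)=-157/783, b=Δ0−h0·(2M0+M1)/6=91/29
seg 1: a=-1, c=M1/2=-157/87, d=(M2−M1)/(6·3)=553/783, b=Δ1−h1·(2M1+M2)/6=-66/29
seg 2: a=-5, c=M2/2=132/29, d=(M3−M2)/(6·1)=-44/29, b=Δ2−h2·(2M2+M3)/6=173/29
t_q=3/2 → seg 0, τ=3/2; S=-5+91/29·τ+0·τ²+-157/783·τ³=-225/232

  seg 0: a=-5 b=91/29 c=0 d=-157/783
  seg 1: a=-1 b=-66/29 c=-157/87 d=553/783
  seg 2: a=-5 b=173/29 c=132/29 d=-44/29
S(3/2) = -225/232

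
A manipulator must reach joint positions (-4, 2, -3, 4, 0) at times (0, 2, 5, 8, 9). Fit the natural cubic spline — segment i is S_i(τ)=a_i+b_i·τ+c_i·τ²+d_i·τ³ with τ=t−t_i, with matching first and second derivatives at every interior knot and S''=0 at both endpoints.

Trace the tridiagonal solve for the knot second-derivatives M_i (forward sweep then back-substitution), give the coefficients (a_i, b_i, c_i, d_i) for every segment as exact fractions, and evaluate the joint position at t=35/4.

  seg 0: a=-4 b=1756/399 c=0 d=-559/1596
  seg 1: a=2 b=79/399 c=-559/266 d=1181/2394
  seg 2: a=-3 b=725/798 c=311/133 d=-1487/2394
  seg 3: a=4 b=-731/399 c=-865/266 d=865/798
S(35/4) = 21349/17024

Δ: Δ0=3, Δ1=-5/3, Δ2=7/3, Δ3=-4
row 1: diag=10, rhs=-28; c'=3/10, d'=-14/5
row 2: denom=12−3·3/10=111/10; d'=(24−3·-14/5)/(111/10)=108/37
row 3: denom=8−3·10/37=266/37; d'=(-38−3·108/37)/(266/37)=-865/133
back: M3=-865/133
back: M2=108/37−10/37·-865/133=622/133
back: M1=-14/5−3/10·622/133=-559/133
M: M0=0, M1=-559/133, M2=622/133, M3=-865/133, M4=0
seg 0: a=-4, c=M0/2=0, d=(M1−M0)/(6·2)=-559/1596, b=Δ0−h0·(2M0+M1)/6=1756/399
seg 1: a=2, c=M1/2=-559/266, d=(M2−M1)/(6·3)=1181/2394, b=Δ1−h1·(2M1+M2)/6=79/399
seg 2: a=-3, c=M2/2=311/133, d=(M3−M2)/(6·3)=-1487/2394, b=Δ2−h2·(2M2+M3)/6=725/798
seg 3: a=4, c=M3/2=-865/266, d=(M4−M3)/(6·1)=865/798, b=Δ3−h3·(2M3+M4)/6=-731/399
t_q=35/4 → seg 3, τ=3/4; S=4+-731/399·τ+-865/266·τ²+865/798·τ³=21349/17024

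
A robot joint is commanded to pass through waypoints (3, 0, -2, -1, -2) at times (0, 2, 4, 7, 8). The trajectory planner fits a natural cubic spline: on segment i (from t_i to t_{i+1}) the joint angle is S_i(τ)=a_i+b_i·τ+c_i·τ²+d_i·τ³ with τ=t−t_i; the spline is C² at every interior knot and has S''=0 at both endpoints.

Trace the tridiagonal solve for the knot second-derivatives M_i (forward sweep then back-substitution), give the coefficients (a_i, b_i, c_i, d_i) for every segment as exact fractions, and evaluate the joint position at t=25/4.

Δ: Δ0=-3/2, Δ1=-1, Δ2=1/3, Δ3=-1
row 1: diag=8, rhs=3; c'=1/4, d'=3/8
row 2: denom=10−2·1/4=19/2; d'=(8−2·3/8)/(19/2)=29/38
row 3: denom=8−3·6/19=134/19; d'=(-8−3·29/38)/(134/19)=-391/268
back: M3=-391/268
back: M2=29/38−6/19·-391/268=82/67
back: M1=3/8−1/4·82/67=37/536
M: M0=0, M1=37/536, M2=82/67, M3=-391/268, M4=0
seg 0: a=3, c=M0/2=0, d=(M1−M0)/(6·2)=37/6432, b=Δ0−h0·(2M0+M1)/6=-2449/1608
seg 1: a=0, c=M1/2=37/1072, d=(M2−M1)/(6·2)=619/6432, b=Δ1−h1·(2M1+M2)/6=-1169/804
seg 2: a=-2, c=M2/2=41/67, d=(M3−M2)/(6·3)=-719/4824, b=Δ2−h2·(2M2+M3)/6=-259/1608
seg 3: a=-1, c=M3/2=-391/536, d=(M4−M3)/(6·1)=391/1608, b=Δ3−h3·(2M3+M4)/6=-413/804
t_q=25/4 → seg 2, τ=9/4; S=-2+-259/1608·τ+41/67·τ²+-719/4824·τ³=-33007/34304

  seg 0: a=3 b=-2449/1608 c=0 d=37/6432
  seg 1: a=0 b=-1169/804 c=37/1072 d=619/6432
  seg 2: a=-2 b=-259/1608 c=41/67 d=-719/4824
  seg 3: a=-1 b=-413/804 c=-391/536 d=391/1608
S(25/4) = -33007/34304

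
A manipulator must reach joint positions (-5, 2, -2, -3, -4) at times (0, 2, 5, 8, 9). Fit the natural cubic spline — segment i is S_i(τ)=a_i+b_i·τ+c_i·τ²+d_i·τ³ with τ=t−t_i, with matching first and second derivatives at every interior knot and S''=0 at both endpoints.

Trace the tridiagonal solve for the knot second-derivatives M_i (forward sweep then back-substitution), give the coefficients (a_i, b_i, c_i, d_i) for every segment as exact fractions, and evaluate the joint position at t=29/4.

Δ: Δ0=7/2, Δ1=-4/3, Δ2=-1/3, Δ3=-1
row 1: diag=10, rhs=-29; c'=3/10, d'=-29/10
row 2: denom=12−3·3/10=111/10; d'=(6−3·-29/10)/(111/10)=49/37
row 3: denom=8−3·10/37=266/37; d'=(-4−3·49/37)/(266/37)=-295/266
back: M3=-295/266
back: M2=49/37−10/37·-295/266=216/133
back: M1=-29/10−3/10·216/133=-901/266
M: M0=0, M1=-901/266, M2=216/133, M3=-295/266, M4=0
seg 0: a=-5, c=M0/2=0, d=(M1−M0)/(6·2)=-901/3192, b=Δ0−h0·(2M0+M1)/6=1847/399
seg 1: a=2, c=M1/2=-901/532, d=(M2−M1)/(6·3)=1333/4788, b=Δ1−h1·(2M1+M2)/6=991/798
seg 2: a=-2, c=M2/2=108/133, d=(M3−M2)/(6·3)=-727/4788, b=Δ2−h2·(2M2+M3)/6=-2239/1596
seg 3: a=-3, c=M3/2=-295/532, d=(M4−M3)/(6·1)=295/1596, b=Δ3−h3·(2M3+M4)/6=-503/798
t_q=29/4 → seg 2, τ=9/4; S=-2+-2239/1596·τ+108/133·τ²+-727/4788·τ³=-4973/1792

  seg 0: a=-5 b=1847/399 c=0 d=-901/3192
  seg 1: a=2 b=991/798 c=-901/532 d=1333/4788
  seg 2: a=-2 b=-2239/1596 c=108/133 d=-727/4788
  seg 3: a=-3 b=-503/798 c=-295/532 d=295/1596
S(29/4) = -4973/1792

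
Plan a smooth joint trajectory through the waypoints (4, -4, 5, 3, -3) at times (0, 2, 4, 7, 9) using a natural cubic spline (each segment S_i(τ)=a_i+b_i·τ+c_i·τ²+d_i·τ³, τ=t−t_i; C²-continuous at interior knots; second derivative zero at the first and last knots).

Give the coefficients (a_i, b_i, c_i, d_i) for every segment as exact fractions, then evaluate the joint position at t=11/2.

  seg 0: a=4 b=-13433/2064 c=0 d=5177/8256
  seg 1: a=-4 b=1049/1032 c=5177/1376 d=-8341/8256
  seg 2: a=5 b=8137/2064 c=-791/344 d=175/688
  seg 3: a=3 b=-1541/516 c=-7/688 d=7/4128
S(11/2) = 36317/5504

Δ: Δ0=-4, Δ1=9/2, Δ2=-2/3, Δ3=-3
row 1: diag=8, rhs=51; c'=1/4, d'=51/8
row 2: denom=10−2·1/4=19/2; d'=(-31−2·51/8)/(19/2)=-175/38
row 3: denom=10−3·6/19=172/19; d'=(-14−3·-175/38)/(172/19)=-7/344
back: M3=-7/344
back: M2=-175/38−6/19·-7/344=-791/172
back: M1=51/8−1/4·-791/172=5177/688
M: M0=0, M1=5177/688, M2=-791/172, M3=-7/344, M4=0
seg 0: a=4, c=M0/2=0, d=(M1−M0)/(6·2)=5177/8256, b=Δ0−h0·(2M0+M1)/6=-13433/2064
seg 1: a=-4, c=M1/2=5177/1376, d=(M2−M1)/(6·2)=-8341/8256, b=Δ1−h1·(2M1+M2)/6=1049/1032
seg 2: a=5, c=M2/2=-791/344, d=(M3−M2)/(6·3)=175/688, b=Δ2−h2·(2M2+M3)/6=8137/2064
seg 3: a=3, c=M3/2=-7/688, d=(M4−M3)/(6·2)=7/4128, b=Δ3−h3·(2M3+M4)/6=-1541/516
t_q=11/2 → seg 2, τ=3/2; S=5+8137/2064·τ+-791/344·τ²+175/688·τ³=36317/5504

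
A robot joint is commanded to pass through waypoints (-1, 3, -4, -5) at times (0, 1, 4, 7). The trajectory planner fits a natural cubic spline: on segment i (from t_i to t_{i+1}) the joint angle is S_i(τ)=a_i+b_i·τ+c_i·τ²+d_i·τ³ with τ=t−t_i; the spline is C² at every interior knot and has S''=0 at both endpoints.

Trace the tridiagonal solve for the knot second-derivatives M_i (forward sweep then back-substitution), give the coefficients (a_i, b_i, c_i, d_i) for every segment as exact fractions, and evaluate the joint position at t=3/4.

  seg 0: a=-1 b=430/87 c=0 d=-82/87
  seg 1: a=3 b=184/87 c=-82/29 d=13/29
  seg 2: a=-4 b=-239/87 c=35/29 d=-35/261
S(3/4) = 2143/928

Δ: Δ0=4, Δ1=-7/3, Δ2=-1/3
row 1: diag=8, rhs=-38; c'=3/8, d'=-19/4
row 2: denom=12−3·3/8=87/8; d'=(12−3·-19/4)/(87/8)=70/29
back: M2=70/29
back: M1=-19/4−3/8·70/29=-164/29
M: M0=0, M1=-164/29, M2=70/29, M3=0
seg 0: a=-1, c=M0/2=0, d=(M1−M0)/(6·1)=-82/87, b=Δ0−h0·(2M0+M1)/6=430/87
seg 1: a=3, c=M1/2=-82/29, d=(M2−M1)/(6·3)=13/29, b=Δ1−h1·(2M1+M2)/6=184/87
seg 2: a=-4, c=M2/2=35/29, d=(M3−M2)/(6·3)=-35/261, b=Δ2−h2·(2M2+M3)/6=-239/87
t_q=3/4 → seg 0, τ=3/4; S=-1+430/87·τ+0·τ²+-82/87·τ³=2143/928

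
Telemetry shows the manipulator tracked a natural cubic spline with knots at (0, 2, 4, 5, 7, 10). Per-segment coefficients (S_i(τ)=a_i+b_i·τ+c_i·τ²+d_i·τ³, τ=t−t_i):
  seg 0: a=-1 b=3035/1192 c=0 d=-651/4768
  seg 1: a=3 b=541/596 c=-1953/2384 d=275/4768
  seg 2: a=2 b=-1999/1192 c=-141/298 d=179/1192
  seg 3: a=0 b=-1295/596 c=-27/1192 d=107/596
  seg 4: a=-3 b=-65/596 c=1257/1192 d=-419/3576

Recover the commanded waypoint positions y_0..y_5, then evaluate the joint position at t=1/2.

y_0 = S_0(0) = a_0 = -1
y_1 = S_1(0) = a_1 = 3
y_2 = S_2(0) = a_2 = 2
y_3 = S_3(0) = a_3 = 0
y_4 = S_4(0) = a_4 = -3
y_5 = S_4(3) = 3
t_q=1/2 is in segment 0 (τ=1/2); S_0(τ)=9765/38144

y_0=-1 y_1=3 y_2=2 y_3=0 y_4=-3 y_5=3
S(1/2) = 9765/38144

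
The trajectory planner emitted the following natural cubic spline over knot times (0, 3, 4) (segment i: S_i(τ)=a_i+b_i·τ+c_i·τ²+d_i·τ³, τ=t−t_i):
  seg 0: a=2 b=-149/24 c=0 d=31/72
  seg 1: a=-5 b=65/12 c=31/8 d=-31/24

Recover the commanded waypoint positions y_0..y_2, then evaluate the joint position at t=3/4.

y_0 = S_0(0) = a_0 = 2
y_1 = S_1(0) = a_1 = -5
y_2 = S_1(1) = 3
t_q=3/4 is in segment 0 (τ=3/4); S_0(τ)=-1267/512

y_0=2 y_1=-5 y_2=3
S(3/4) = -1267/512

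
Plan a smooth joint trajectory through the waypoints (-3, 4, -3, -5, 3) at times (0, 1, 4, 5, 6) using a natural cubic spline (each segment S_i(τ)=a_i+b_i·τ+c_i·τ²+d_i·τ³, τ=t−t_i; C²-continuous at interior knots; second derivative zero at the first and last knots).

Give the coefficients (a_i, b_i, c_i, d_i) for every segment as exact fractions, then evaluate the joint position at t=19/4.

Δ: Δ0=7, Δ1=-7/3, Δ2=-2, Δ3=8
row 1: diag=8, rhs=-56; c'=3/8, d'=-7
row 2: denom=8−3·3/8=55/8; d'=(2−3·-7)/(55/8)=184/55
row 3: denom=4−1·8/55=212/55; d'=(60−1·184/55)/(212/55)=779/53
back: M3=779/53
back: M2=184/55−8/55·779/53=64/53
back: M1=-7−3/8·64/53=-395/53
M: M0=0, M1=-395/53, M2=64/53, M3=779/53, M4=0
seg 0: a=-3, c=M0/2=0, d=(M1−M0)/(6·1)=-395/318, b=Δ0−h0·(2M0+M1)/6=2621/318
seg 1: a=4, c=M1/2=-395/106, d=(M2−M1)/(6·3)=51/106, b=Δ1−h1·(2M1+M2)/6=718/159
seg 2: a=-3, c=M2/2=32/53, d=(M3−M2)/(6·1)=715/318, b=Δ2−h2·(2M2+M3)/6=-1543/318
seg 3: a=-5, c=M3/2=779/106, d=(M4−M3)/(6·1)=-779/318, b=Δ3−h3·(2M3+M4)/6=493/159
t_q=19/4 → seg 2, τ=3/4; S=-3+-1543/318·τ+32/53·τ²+715/318·τ³=-36301/6784

  seg 0: a=-3 b=2621/318 c=0 d=-395/318
  seg 1: a=4 b=718/159 c=-395/106 d=51/106
  seg 2: a=-3 b=-1543/318 c=32/53 d=715/318
  seg 3: a=-5 b=493/159 c=779/106 d=-779/318
S(19/4) = -36301/6784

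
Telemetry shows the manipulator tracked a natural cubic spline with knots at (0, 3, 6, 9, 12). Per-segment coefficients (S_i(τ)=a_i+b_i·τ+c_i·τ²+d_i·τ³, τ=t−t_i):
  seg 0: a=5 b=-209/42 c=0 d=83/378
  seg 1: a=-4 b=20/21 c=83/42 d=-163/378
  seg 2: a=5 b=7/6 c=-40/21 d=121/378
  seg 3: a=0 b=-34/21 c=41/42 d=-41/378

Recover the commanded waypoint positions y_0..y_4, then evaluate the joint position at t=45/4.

y_0 = S_0(0) = a_0 = 5
y_1 = S_1(0) = a_1 = -4
y_2 = S_2(0) = a_2 = 5
y_3 = S_3(0) = a_3 = 0
y_4 = S_3(3) = 1
t_q=45/4 is in segment 3 (τ=9/4); S_3(τ)=57/896

y_0=5 y_1=-4 y_2=5 y_3=0 y_4=1
S(45/4) = 57/896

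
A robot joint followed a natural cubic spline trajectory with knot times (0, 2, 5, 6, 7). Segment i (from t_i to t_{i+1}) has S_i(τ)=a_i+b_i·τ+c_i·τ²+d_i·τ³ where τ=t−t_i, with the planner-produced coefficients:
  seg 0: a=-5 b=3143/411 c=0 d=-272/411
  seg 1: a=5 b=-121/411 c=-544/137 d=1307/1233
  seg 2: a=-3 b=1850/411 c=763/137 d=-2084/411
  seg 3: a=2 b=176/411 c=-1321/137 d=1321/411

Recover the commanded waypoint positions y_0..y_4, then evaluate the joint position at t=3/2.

y_0=-5 y_1=5 y_2=-3 y_3=2 y_4=-4
S(3/2) = 1161/274

y_0 = S_0(0) = a_0 = -5
y_1 = S_1(0) = a_1 = 5
y_2 = S_2(0) = a_2 = -3
y_3 = S_3(0) = a_3 = 2
y_4 = S_3(1) = -4
t_q=3/2 is in segment 0 (τ=3/2); S_0(τ)=1161/274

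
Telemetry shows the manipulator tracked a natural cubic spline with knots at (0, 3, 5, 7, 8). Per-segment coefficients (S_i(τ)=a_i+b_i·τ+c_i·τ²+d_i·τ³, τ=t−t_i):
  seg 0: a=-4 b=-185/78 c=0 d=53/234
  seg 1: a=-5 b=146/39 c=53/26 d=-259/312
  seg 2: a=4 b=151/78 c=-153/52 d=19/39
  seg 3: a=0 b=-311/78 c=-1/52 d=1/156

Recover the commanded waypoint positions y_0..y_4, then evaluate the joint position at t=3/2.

y_0=-4 y_1=-5 y_2=4 y_3=0 y_4=-4
S(3/2) = -1413/208

y_0 = S_0(0) = a_0 = -4
y_1 = S_1(0) = a_1 = -5
y_2 = S_2(0) = a_2 = 4
y_3 = S_3(0) = a_3 = 0
y_4 = S_3(1) = -4
t_q=3/2 is in segment 0 (τ=3/2); S_0(τ)=-1413/208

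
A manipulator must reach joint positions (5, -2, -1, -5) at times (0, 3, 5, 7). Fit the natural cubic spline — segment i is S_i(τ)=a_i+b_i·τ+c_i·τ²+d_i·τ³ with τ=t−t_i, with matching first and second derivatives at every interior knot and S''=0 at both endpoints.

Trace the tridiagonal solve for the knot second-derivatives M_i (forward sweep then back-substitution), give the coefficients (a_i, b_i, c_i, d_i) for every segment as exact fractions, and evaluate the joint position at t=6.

  seg 0: a=5 b=-781/228 c=0 d=83/684
  seg 1: a=-2 b=-17/114 c=83/76 d=-175/456
  seg 2: a=-1 b=-22/57 c=-23/19 d=23/114
S(6) = -91/38

Δ: Δ0=-7/3, Δ1=1/2, Δ2=-2
row 1: diag=10, rhs=17; c'=1/5, d'=17/10
row 2: denom=8−2·1/5=38/5; d'=(-15−2·17/10)/(38/5)=-46/19
back: M2=-46/19
back: M1=17/10−1/5·-46/19=83/38
M: M0=0, M1=83/38, M2=-46/19, M3=0
seg 0: a=5, c=M0/2=0, d=(M1−M0)/(6·3)=83/684, b=Δ0−h0·(2M0+M1)/6=-781/228
seg 1: a=-2, c=M1/2=83/76, d=(M2−M1)/(6·2)=-175/456, b=Δ1−h1·(2M1+M2)/6=-17/114
seg 2: a=-1, c=M2/2=-23/19, d=(M3−M2)/(6·2)=23/114, b=Δ2−h2·(2M2+M3)/6=-22/57
t_q=6 → seg 2, τ=1; S=-1+-22/57·τ+-23/19·τ²+23/114·τ³=-91/38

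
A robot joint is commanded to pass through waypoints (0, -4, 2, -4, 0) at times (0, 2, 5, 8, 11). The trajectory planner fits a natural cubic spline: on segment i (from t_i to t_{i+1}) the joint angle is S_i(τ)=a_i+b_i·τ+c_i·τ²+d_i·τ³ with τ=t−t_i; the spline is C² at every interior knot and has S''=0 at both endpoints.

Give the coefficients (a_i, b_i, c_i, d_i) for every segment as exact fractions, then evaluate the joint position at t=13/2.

  seg 0: a=0 b=-652/207 c=0 d=119/414
  seg 1: a=-4 b=62/207 c=119/69 d=-719/1863
  seg 2: a=2 b=47/207 c=-362/207 d=625/1863
  seg 3: a=-4 b=-250/207 c=263/207 d=-263/1863
S(13/2) = -85/184

Δ: Δ0=-2, Δ1=2, Δ2=-2, Δ3=4/3
row 1: diag=10, rhs=24; c'=3/10, d'=12/5
row 2: denom=12−3·3/10=111/10; d'=(-24−3·12/5)/(111/10)=-104/37
row 3: denom=12−3·10/37=414/37; d'=(20−3·-104/37)/(414/37)=526/207
back: M3=526/207
back: M2=-104/37−10/37·526/207=-724/207
back: M1=12/5−3/10·-724/207=238/69
M: M0=0, M1=238/69, M2=-724/207, M3=526/207, M4=0
seg 0: a=0, c=M0/2=0, d=(M1−M0)/(6·2)=119/414, b=Δ0−h0·(2M0+M1)/6=-652/207
seg 1: a=-4, c=M1/2=119/69, d=(M2−M1)/(6·3)=-719/1863, b=Δ1−h1·(2M1+M2)/6=62/207
seg 2: a=2, c=M2/2=-362/207, d=(M3−M2)/(6·3)=625/1863, b=Δ2−h2·(2M2+M3)/6=47/207
seg 3: a=-4, c=M3/2=263/207, d=(M4−M3)/(6·3)=-263/1863, b=Δ3−h3·(2M3+M4)/6=-250/207
t_q=13/2 → seg 2, τ=3/2; S=2+47/207·τ+-362/207·τ²+625/1863·τ³=-85/184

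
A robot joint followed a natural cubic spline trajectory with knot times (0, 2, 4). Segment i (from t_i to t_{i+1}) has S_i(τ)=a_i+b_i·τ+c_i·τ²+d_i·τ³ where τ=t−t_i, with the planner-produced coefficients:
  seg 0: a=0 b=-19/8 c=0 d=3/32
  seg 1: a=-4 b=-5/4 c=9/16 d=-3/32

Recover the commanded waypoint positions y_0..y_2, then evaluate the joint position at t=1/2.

y_0 = S_0(0) = a_0 = 0
y_1 = S_1(0) = a_1 = -4
y_2 = S_1(2) = -5
t_q=1/2 is in segment 0 (τ=1/2); S_0(τ)=-301/256

y_0=0 y_1=-4 y_2=-5
S(1/2) = -301/256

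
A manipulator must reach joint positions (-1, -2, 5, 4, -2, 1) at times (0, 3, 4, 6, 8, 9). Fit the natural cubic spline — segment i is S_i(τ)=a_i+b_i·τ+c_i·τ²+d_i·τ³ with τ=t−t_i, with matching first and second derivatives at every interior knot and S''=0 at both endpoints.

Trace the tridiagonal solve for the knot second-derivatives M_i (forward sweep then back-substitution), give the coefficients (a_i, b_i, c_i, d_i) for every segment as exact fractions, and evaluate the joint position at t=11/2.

Δ: Δ0=-1/3, Δ1=7, Δ2=-1/2, Δ3=-3, Δ4=3
row 1: diag=8, rhs=44; c'=1/8, d'=11/2
row 2: denom=6−1·1/8=47/8; d'=(-45−1·11/2)/(47/8)=-404/47
row 3: denom=8−2·16/47=344/47; d'=(-15−2·-404/47)/(344/47)=103/344
row 4: denom=6−2·47/172=469/86; d'=(36−2·103/344)/(469/86)=6089/938
back: M4=6089/938
back: M3=103/344−47/172·6089/938=-1383/938
back: M2=-404/47−16/47·-1383/938=-3796/469
back: M1=11/2−1/8·-3796/469=3054/469
M: M0=0, M1=3054/469, M2=-3796/469, M3=-1383/938, M4=6089/938, M5=0
seg 0: a=-1, c=M0/2=0, d=(M1−M0)/(6·3)=509/1407, b=Δ0−h0·(2M0+M1)/6=-5050/1407
seg 1: a=-2, c=M1/2=1527/469, d=(M2−M1)/(6·1)=-3425/1407, b=Δ1−h1·(2M1+M2)/6=8693/1407
seg 2: a=5, c=M2/2=-1898/469, d=(M3−M2)/(6·2)=887/1608, b=Δ2−h2·(2M2+M3)/6=7580/1407
seg 3: a=4, c=M3/2=-1383/1876, d=(M4−M3)/(6·2)=934/1407, b=Δ3−h3·(2M3+M4)/6=-11765/2814
seg 4: a=-2, c=M4/2=6089/1876, d=(M5−M4)/(6·1)=-6089/5628, b=Δ4−h4·(2M4+M5)/6=2353/2814
t_q=11/2 → seg 2, τ=3/2; S=5+7580/1407·τ+-1898/469·τ²+887/1608·τ³=175209/30016

  seg 0: a=-1 b=-5050/1407 c=0 d=509/1407
  seg 1: a=-2 b=8693/1407 c=1527/469 d=-3425/1407
  seg 2: a=5 b=7580/1407 c=-1898/469 d=887/1608
  seg 3: a=4 b=-11765/2814 c=-1383/1876 d=934/1407
  seg 4: a=-2 b=2353/2814 c=6089/1876 d=-6089/5628
S(11/2) = 175209/30016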